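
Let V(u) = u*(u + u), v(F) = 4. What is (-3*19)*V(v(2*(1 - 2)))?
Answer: -1824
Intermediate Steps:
V(u) = 2*u**2 (V(u) = u*(2*u) = 2*u**2)
(-3*19)*V(v(2*(1 - 2))) = (-3*19)*(2*4**2) = -114*16 = -57*32 = -1824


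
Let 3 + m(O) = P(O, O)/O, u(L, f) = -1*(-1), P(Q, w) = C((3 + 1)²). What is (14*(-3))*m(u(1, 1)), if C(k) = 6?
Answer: -126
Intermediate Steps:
P(Q, w) = 6
u(L, f) = 1
m(O) = -3 + 6/O
(14*(-3))*m(u(1, 1)) = (14*(-3))*(-3 + 6/1) = -42*(-3 + 6*1) = -42*(-3 + 6) = -42*3 = -126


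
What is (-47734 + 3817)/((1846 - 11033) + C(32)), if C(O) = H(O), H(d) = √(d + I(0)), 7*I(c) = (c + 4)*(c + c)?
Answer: 403465479/84400937 + 175668*√2/84400937 ≈ 4.7833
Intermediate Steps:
I(c) = 2*c*(4 + c)/7 (I(c) = ((c + 4)*(c + c))/7 = ((4 + c)*(2*c))/7 = (2*c*(4 + c))/7 = 2*c*(4 + c)/7)
H(d) = √d (H(d) = √(d + (2/7)*0*(4 + 0)) = √(d + (2/7)*0*4) = √(d + 0) = √d)
C(O) = √O
(-47734 + 3817)/((1846 - 11033) + C(32)) = (-47734 + 3817)/((1846 - 11033) + √32) = -43917/(-9187 + 4*√2)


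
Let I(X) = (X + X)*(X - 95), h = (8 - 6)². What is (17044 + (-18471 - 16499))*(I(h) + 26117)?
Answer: -455123214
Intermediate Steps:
h = 4 (h = 2² = 4)
I(X) = 2*X*(-95 + X) (I(X) = (2*X)*(-95 + X) = 2*X*(-95 + X))
(17044 + (-18471 - 16499))*(I(h) + 26117) = (17044 + (-18471 - 16499))*(2*4*(-95 + 4) + 26117) = (17044 - 34970)*(2*4*(-91) + 26117) = -17926*(-728 + 26117) = -17926*25389 = -455123214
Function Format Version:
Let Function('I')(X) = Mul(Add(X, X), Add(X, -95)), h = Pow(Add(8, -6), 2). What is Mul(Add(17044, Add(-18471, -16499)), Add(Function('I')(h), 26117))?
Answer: -455123214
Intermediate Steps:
h = 4 (h = Pow(2, 2) = 4)
Function('I')(X) = Mul(2, X, Add(-95, X)) (Function('I')(X) = Mul(Mul(2, X), Add(-95, X)) = Mul(2, X, Add(-95, X)))
Mul(Add(17044, Add(-18471, -16499)), Add(Function('I')(h), 26117)) = Mul(Add(17044, Add(-18471, -16499)), Add(Mul(2, 4, Add(-95, 4)), 26117)) = Mul(Add(17044, -34970), Add(Mul(2, 4, -91), 26117)) = Mul(-17926, Add(-728, 26117)) = Mul(-17926, 25389) = -455123214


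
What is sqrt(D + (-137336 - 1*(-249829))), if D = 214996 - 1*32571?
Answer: sqrt(294918) ≈ 543.06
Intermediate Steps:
D = 182425 (D = 214996 - 32571 = 182425)
sqrt(D + (-137336 - 1*(-249829))) = sqrt(182425 + (-137336 - 1*(-249829))) = sqrt(182425 + (-137336 + 249829)) = sqrt(182425 + 112493) = sqrt(294918)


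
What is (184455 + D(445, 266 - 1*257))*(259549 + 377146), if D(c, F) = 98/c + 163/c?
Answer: 10452333519504/89 ≈ 1.1744e+11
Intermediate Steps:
D(c, F) = 261/c
(184455 + D(445, 266 - 1*257))*(259549 + 377146) = (184455 + 261/445)*(259549 + 377146) = (184455 + 261*(1/445))*636695 = (184455 + 261/445)*636695 = (82082736/445)*636695 = 10452333519504/89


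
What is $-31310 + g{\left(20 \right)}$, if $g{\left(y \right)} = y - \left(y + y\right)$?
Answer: $-31330$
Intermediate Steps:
$g{\left(y \right)} = - y$ ($g{\left(y \right)} = y - 2 y = - y$)
$-31310 + g{\left(20 \right)} = -31310 - 20 = -31330$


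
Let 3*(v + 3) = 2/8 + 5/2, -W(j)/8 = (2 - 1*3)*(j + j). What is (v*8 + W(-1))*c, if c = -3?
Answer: 98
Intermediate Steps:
W(j) = 16*j (W(j) = -8*(2 - 1*3)*(j + j) = -8*(2 - 3)*2*j = -(-8)*2*j = -(-16)*j = 16*j)
v = -25/12 (v = -3 + (2/8 + 5/2)/3 = -3 + (2*(1/8) + 5*(1/2))/3 = -3 + (1/4 + 5/2)/3 = -3 + (1/3)*(11/4) = -3 + 11/12 = -25/12 ≈ -2.0833)
(v*8 + W(-1))*c = (-25/12*8 + 16*(-1))*(-3) = (-50/3 - 16)*(-3) = -98/3*(-3) = 98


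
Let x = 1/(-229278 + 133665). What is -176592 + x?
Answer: -16884490897/95613 ≈ -1.7659e+5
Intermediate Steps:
x = -1/95613 (x = 1/(-95613) = -1/95613 ≈ -1.0459e-5)
-176592 + x = -176592 - 1/95613 = -16884490897/95613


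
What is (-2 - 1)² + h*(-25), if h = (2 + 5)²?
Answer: -1216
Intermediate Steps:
h = 49 (h = 7² = 49)
(-2 - 1)² + h*(-25) = (-2 - 1)² + 49*(-25) = (-3)² - 1225 = 9 - 1225 = -1216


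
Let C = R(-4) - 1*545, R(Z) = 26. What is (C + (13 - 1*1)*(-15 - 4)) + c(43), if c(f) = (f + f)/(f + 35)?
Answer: -29090/39 ≈ -745.90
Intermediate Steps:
C = -519 (C = 26 - 1*545 = 26 - 545 = -519)
c(f) = 2*f/(35 + f) (c(f) = (2*f)/(35 + f) = 2*f/(35 + f))
(C + (13 - 1*1)*(-15 - 4)) + c(43) = (-519 + (13 - 1*1)*(-15 - 4)) + 2*43/(35 + 43) = (-519 + (13 - 1)*(-19)) + 2*43/78 = (-519 + 12*(-19)) + 2*43*(1/78) = (-519 - 228) + 43/39 = -747 + 43/39 = -29090/39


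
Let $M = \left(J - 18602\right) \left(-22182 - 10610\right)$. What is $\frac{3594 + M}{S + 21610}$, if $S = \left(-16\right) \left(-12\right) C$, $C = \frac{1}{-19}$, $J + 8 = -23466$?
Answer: $\frac{13107717967}{205199} \approx 63878.0$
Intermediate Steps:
$J = -23474$ ($J = -8 - 23466 = -23474$)
$C = - \frac{1}{19} \approx -0.052632$
$M = 1379756192$ ($M = \left(-23474 - 18602\right) \left(-22182 - 10610\right) = \left(-42076\right) \left(-32792\right) = 1379756192$)
$S = - \frac{192}{19}$ ($S = \left(-16\right) \left(-12\right) \left(- \frac{1}{19}\right) = 192 \left(- \frac{1}{19}\right) = - \frac{192}{19} \approx -10.105$)
$\frac{3594 + M}{S + 21610} = \frac{3594 + 1379756192}{- \frac{192}{19} + 21610} = \frac{1379759786}{\frac{410398}{19}} = 1379759786 \cdot \frac{19}{410398} = \frac{13107717967}{205199}$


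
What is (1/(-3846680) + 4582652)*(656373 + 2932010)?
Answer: 63256000436137714497/3846680 ≈ 1.6444e+13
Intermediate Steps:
(1/(-3846680) + 4582652)*(656373 + 2932010) = (-1/3846680 + 4582652)*3588383 = (17627995795359/3846680)*3588383 = 63256000436137714497/3846680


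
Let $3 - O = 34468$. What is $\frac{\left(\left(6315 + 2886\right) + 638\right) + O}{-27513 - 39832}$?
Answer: $\frac{24626}{67345} \approx 0.36567$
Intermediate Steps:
$O = -34465$ ($O = 3 - 34468 = -34465$)
$\frac{\left(\left(6315 + 2886\right) + 638\right) + O}{-27513 - 39832} = \frac{\left(\left(6315 + 2886\right) + 638\right) - 34465}{-27513 - 39832} = \frac{\left(9201 + 638\right) - 34465}{-67345} = \left(9839 - 34465\right) \left(- \frac{1}{67345}\right) = \left(-24626\right) \left(- \frac{1}{67345}\right) = \frac{24626}{67345}$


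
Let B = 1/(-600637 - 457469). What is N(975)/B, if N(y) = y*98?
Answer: -101102028300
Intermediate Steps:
N(y) = 98*y
B = -1/1058106 (B = 1/(-1058106) = -1/1058106 ≈ -9.4509e-7)
N(975)/B = (98*975)/(-1/1058106) = 95550*(-1058106) = -101102028300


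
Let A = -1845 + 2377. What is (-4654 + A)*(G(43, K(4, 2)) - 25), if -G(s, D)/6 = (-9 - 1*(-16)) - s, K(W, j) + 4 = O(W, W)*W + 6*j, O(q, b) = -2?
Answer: -787302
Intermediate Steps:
K(W, j) = -4 - 2*W + 6*j (K(W, j) = -4 + (-2*W + 6*j) = -4 - 2*W + 6*j)
G(s, D) = -42 + 6*s (G(s, D) = -6*((-9 - 1*(-16)) - s) = -6*((-9 + 16) - s) = -6*(7 - s) = -42 + 6*s)
A = 532
(-4654 + A)*(G(43, K(4, 2)) - 25) = (-4654 + 532)*((-42 + 6*43) - 25) = -4122*((-42 + 258) - 25) = -4122*(216 - 25) = -4122*191 = -787302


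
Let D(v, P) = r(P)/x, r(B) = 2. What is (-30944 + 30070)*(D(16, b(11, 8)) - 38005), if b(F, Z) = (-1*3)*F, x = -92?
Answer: 33216389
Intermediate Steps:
b(F, Z) = -3*F
D(v, P) = -1/46 (D(v, P) = 2/(-92) = 2*(-1/92) = -1/46)
(-30944 + 30070)*(D(16, b(11, 8)) - 38005) = (-30944 + 30070)*(-1/46 - 38005) = -874*(-1748231/46) = 33216389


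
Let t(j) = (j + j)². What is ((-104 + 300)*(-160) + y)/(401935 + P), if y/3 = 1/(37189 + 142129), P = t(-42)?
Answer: -5623412477/73339448138 ≈ -0.076676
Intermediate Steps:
t(j) = 4*j² (t(j) = (2*j)² = 4*j²)
P = 7056 (P = 4*(-42)² = 4*1764 = 7056)
y = 3/179318 (y = 3/(37189 + 142129) = 3/179318 ≈ 1.6730e-5)
((-104 + 300)*(-160) + y)/(401935 + P) = ((-104 + 300)*(-160) + 3/179318)/(401935 + 7056) = (196*(-160) + 3/179318)/408991 = (-31360 + 3/179318)*(1/408991) = -5623412477/179318*1/408991 = -5623412477/73339448138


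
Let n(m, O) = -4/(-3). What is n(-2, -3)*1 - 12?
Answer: -32/3 ≈ -10.667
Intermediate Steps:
n(m, O) = 4/3 (n(m, O) = -4*(-⅓) = 4/3)
n(-2, -3)*1 - 12 = (4/3)*1 - 12 = 4/3 - 12 = -32/3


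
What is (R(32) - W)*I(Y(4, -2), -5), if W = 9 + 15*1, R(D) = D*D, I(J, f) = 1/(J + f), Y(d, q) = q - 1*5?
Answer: -250/3 ≈ -83.333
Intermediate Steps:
Y(d, q) = -5 + q (Y(d, q) = q - 5 = -5 + q)
R(D) = D**2
W = 24 (W = 9 + 15 = 24)
(R(32) - W)*I(Y(4, -2), -5) = (32**2 - 1*24)/((-5 - 2) - 5) = (1024 - 24)/(-7 - 5) = 1000/(-12) = 1000*(-1/12) = -250/3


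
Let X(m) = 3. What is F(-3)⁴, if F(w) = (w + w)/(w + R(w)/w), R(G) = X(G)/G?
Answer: 6561/256 ≈ 25.629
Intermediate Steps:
R(G) = 3/G
F(w) = 2*w/(w + 3/w²) (F(w) = (w + w)/(w + (3/w)/w) = (2*w)/(w + 3/w²) = 2*w/(w + 3/w²))
F(-3)⁴ = (2*(-3)³/(3 + (-3)³))⁴ = (2*(-27)/(3 - 27))⁴ = (2*(-27)/(-24))⁴ = (2*(-27)*(-1/24))⁴ = (9/4)⁴ = 6561/256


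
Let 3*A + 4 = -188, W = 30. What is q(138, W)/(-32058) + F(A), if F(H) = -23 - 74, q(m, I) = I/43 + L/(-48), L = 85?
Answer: -6418265849/66167712 ≈ -97.000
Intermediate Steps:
A = -64 (A = -4/3 + (⅓)*(-188) = -4/3 - 188/3 = -64)
q(m, I) = -85/48 + I/43 (q(m, I) = I/43 + 85/(-48) = I*(1/43) + 85*(-1/48) = I/43 - 85/48 = -85/48 + I/43)
F(H) = -97
q(138, W)/(-32058) + F(A) = (-85/48 + (1/43)*30)/(-32058) - 97 = (-85/48 + 30/43)*(-1/32058) - 97 = -2215/2064*(-1/32058) - 97 = 2215/66167712 - 97 = -6418265849/66167712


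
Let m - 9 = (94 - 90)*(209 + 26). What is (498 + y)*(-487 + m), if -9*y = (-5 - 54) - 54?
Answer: 707630/3 ≈ 2.3588e+5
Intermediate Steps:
m = 949 (m = 9 + (94 - 90)*(209 + 26) = 9 + 4*235 = 9 + 940 = 949)
y = 113/9 (y = -((-5 - 54) - 54)/9 = -(-59 - 54)/9 = -1/9*(-113) = 113/9 ≈ 12.556)
(498 + y)*(-487 + m) = (498 + 113/9)*(-487 + 949) = (4595/9)*462 = 707630/3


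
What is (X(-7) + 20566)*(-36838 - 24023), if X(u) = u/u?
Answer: -1251728187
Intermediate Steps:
X(u) = 1
(X(-7) + 20566)*(-36838 - 24023) = (1 + 20566)*(-36838 - 24023) = 20567*(-60861) = -1251728187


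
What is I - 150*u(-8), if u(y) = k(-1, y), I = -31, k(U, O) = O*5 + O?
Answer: 7169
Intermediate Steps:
k(U, O) = 6*O (k(U, O) = 5*O + O = 6*O)
u(y) = 6*y
I - 150*u(-8) = -31 - 900*(-8) = -31 - 150*(-48) = -31 + 7200 = 7169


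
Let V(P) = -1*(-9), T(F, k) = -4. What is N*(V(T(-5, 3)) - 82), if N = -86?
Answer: 6278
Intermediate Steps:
V(P) = 9
N*(V(T(-5, 3)) - 82) = -86*(9 - 82) = -86*(-73) = 6278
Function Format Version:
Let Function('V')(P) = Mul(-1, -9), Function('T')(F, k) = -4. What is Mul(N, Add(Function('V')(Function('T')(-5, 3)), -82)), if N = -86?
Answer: 6278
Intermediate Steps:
Function('V')(P) = 9
Mul(N, Add(Function('V')(Function('T')(-5, 3)), -82)) = Mul(-86, Add(9, -82)) = Mul(-86, -73) = 6278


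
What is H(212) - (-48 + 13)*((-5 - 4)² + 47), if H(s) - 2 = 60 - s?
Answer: 4330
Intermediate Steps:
H(s) = 62 - s (H(s) = 2 + (60 - s) = 62 - s)
H(212) - (-48 + 13)*((-5 - 4)² + 47) = (62 - 1*212) - (-48 + 13)*((-5 - 4)² + 47) = (62 - 212) - (-35)*((-9)² + 47) = -150 - (-35)*(81 + 47) = -150 - (-35)*128 = -150 - 1*(-4480) = -150 + 4480 = 4330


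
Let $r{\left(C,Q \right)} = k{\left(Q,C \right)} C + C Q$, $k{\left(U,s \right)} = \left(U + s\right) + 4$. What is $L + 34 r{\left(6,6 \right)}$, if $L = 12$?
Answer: $4500$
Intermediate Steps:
$k{\left(U,s \right)} = 4 + U + s$
$r{\left(C,Q \right)} = C Q + C \left(4 + C + Q\right)$ ($r{\left(C,Q \right)} = \left(4 + Q + C\right) C + C Q = \left(4 + C + Q\right) C + C Q = C \left(4 + C + Q\right) + C Q = C Q + C \left(4 + C + Q\right)$)
$L + 34 r{\left(6,6 \right)} = 12 + 34 \cdot 6 \left(4 + 6 + 2 \cdot 6\right) = 12 + 34 \cdot 6 \left(4 + 6 + 12\right) = 12 + 34 \cdot 6 \cdot 22 = 12 + 34 \cdot 132 = 12 + 4488 = 4500$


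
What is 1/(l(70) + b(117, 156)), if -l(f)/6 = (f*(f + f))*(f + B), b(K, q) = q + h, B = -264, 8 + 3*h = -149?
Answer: 3/34221911 ≈ 8.7663e-8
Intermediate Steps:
h = -157/3 (h = -8/3 + (⅓)*(-149) = -8/3 - 149/3 = -157/3 ≈ -52.333)
b(K, q) = -157/3 + q (b(K, q) = q - 157/3 = -157/3 + q)
l(f) = -12*f²*(-264 + f) (l(f) = -6*f*(f + f)*(f - 264) = -6*f*(2*f)*(-264 + f) = -6*2*f²*(-264 + f) = -12*f²*(-264 + f))
1/(l(70) + b(117, 156)) = 1/(12*70²*(264 - 1*70) + (-157/3 + 156)) = 1/(12*4900*(264 - 70) + 311/3) = 1/(12*4900*194 + 311/3) = 1/(11407200 + 311/3) = 1/(34221911/3) = 3/34221911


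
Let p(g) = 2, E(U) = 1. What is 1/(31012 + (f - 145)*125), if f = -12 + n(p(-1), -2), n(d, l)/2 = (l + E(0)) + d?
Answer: 1/11637 ≈ 8.5933e-5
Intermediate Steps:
n(d, l) = 2 + 2*d + 2*l (n(d, l) = 2*((l + 1) + d) = 2*((1 + l) + d) = 2*(1 + d + l) = 2 + 2*d + 2*l)
f = -10 (f = -12 + (2 + 2*2 + 2*(-2)) = -12 + (2 + 4 - 4) = -12 + 2 = -10)
1/(31012 + (f - 145)*125) = 1/(31012 + (-10 - 145)*125) = 1/(31012 - 155*125) = 1/(31012 - 19375) = 1/11637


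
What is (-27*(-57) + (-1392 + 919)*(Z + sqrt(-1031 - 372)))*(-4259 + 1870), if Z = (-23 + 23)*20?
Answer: -3676671 + 1129997*I*sqrt(1403) ≈ -3.6767e+6 + 4.2326e+7*I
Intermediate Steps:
Z = 0 (Z = 0*20 = 0)
(-27*(-57) + (-1392 + 919)*(Z + sqrt(-1031 - 372)))*(-4259 + 1870) = (-27*(-57) + (-1392 + 919)*(0 + sqrt(-1031 - 372)))*(-4259 + 1870) = (1539 - 473*(0 + sqrt(-1403)))*(-2389) = (1539 - 473*(0 + I*sqrt(1403)))*(-2389) = (1539 - 473*I*sqrt(1403))*(-2389) = -3676671 + 1129997*I*sqrt(1403)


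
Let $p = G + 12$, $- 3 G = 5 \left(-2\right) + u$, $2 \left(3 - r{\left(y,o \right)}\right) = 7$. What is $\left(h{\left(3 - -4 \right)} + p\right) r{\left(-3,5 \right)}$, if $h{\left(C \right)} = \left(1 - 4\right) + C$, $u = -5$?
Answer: $- \frac{21}{2} \approx -10.5$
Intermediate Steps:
$r{\left(y,o \right)} = - \frac{1}{2}$ ($r{\left(y,o \right)} = 3 - \frac{7}{2} = - \frac{1}{2}$)
$G = 5$ ($G = - \frac{5 \left(-2\right) - 5}{3} = - \frac{-10 - 5}{3} = \left(- \frac{1}{3}\right) \left(-15\right) = 5$)
$h{\left(C \right)} = -3 + C$
$p = 17$ ($p = 5 + 12 = 17$)
$\left(h{\left(3 - -4 \right)} + p\right) r{\left(-3,5 \right)} = \left(\left(-3 + \left(3 - -4\right)\right) + 17\right) \left(- \frac{1}{2}\right) = \left(\left(-3 + \left(3 + 4\right)\right) + 17\right) \left(- \frac{1}{2}\right) = \left(\left(-3 + 7\right) + 17\right) \left(- \frac{1}{2}\right) = \left(4 + 17\right) \left(- \frac{1}{2}\right) = 21 \left(- \frac{1}{2}\right) = - \frac{21}{2}$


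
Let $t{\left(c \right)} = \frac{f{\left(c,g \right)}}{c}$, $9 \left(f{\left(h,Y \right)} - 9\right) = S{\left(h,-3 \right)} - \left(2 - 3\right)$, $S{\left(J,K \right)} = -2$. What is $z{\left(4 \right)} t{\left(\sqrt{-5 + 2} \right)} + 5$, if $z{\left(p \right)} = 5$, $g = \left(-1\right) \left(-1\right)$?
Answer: $5 - \frac{400 i \sqrt{3}}{27} \approx 5.0 - 25.66 i$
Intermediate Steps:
$g = 1$
$f{\left(h,Y \right)} = \frac{80}{9}$ ($f{\left(h,Y \right)} = 9 + \frac{-2 - \left(2 - 3\right)}{9} = 9 + \frac{-2 - -1}{9} = 9 + \frac{-2 + 1}{9} = 9 + \frac{1}{9} \left(-1\right) = 9 - \frac{1}{9} = \frac{80}{9}$)
$t{\left(c \right)} = \frac{80}{9 c}$
$z{\left(4 \right)} t{\left(\sqrt{-5 + 2} \right)} + 5 = 5 \frac{80}{9 \sqrt{-5 + 2}} + 5 = 5 \frac{80}{9 \sqrt{-3}} + 5 = 5 \frac{80}{9 i \sqrt{3}} + 5 = 5 \frac{80 \left(- \frac{i \sqrt{3}}{3}\right)}{9} + 5 = 5 \left(- \frac{80 i \sqrt{3}}{27}\right) + 5 = - \frac{400 i \sqrt{3}}{27} + 5 = 5 - \frac{400 i \sqrt{3}}{27}$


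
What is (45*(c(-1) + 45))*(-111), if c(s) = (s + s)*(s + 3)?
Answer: -204795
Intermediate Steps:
c(s) = 2*s*(3 + s) (c(s) = (2*s)*(3 + s) = 2*s*(3 + s))
(45*(c(-1) + 45))*(-111) = (45*(2*(-1)*(3 - 1) + 45))*(-111) = (45*(2*(-1)*2 + 45))*(-111) = (45*(-4 + 45))*(-111) = (45*41)*(-111) = 1845*(-111) = -204795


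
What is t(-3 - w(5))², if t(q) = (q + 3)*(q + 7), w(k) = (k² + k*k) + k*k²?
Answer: 895505625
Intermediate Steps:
w(k) = k³ + 2*k² (w(k) = (k² + k²) + k³ = 2*k² + k³ = k³ + 2*k²)
t(q) = (3 + q)*(7 + q)
t(-3 - w(5))² = (21 + (-3 - 5²*(2 + 5))² + 10*(-3 - 5²*(2 + 5)))² = (21 + (-3 - 25*7)² + 10*(-3 - 25*7))² = (21 + (-3 - 1*175)² + 10*(-3 - 1*175))² = (21 + (-3 - 175)² + 10*(-3 - 175))² = (21 + (-178)² + 10*(-178))² = (21 + 31684 - 1780)² = 29925² = 895505625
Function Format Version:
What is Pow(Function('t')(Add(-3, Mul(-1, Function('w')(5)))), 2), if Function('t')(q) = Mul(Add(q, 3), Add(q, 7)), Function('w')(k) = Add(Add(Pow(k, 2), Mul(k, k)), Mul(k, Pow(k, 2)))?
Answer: 895505625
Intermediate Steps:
Function('w')(k) = Add(Pow(k, 3), Mul(2, Pow(k, 2))) (Function('w')(k) = Add(Add(Pow(k, 2), Pow(k, 2)), Pow(k, 3)) = Add(Mul(2, Pow(k, 2)), Pow(k, 3)) = Add(Pow(k, 3), Mul(2, Pow(k, 2))))
Function('t')(q) = Mul(Add(3, q), Add(7, q))
Pow(Function('t')(Add(-3, Mul(-1, Function('w')(5)))), 2) = Pow(Add(21, Pow(Add(-3, Mul(-1, Mul(Pow(5, 2), Add(2, 5)))), 2), Mul(10, Add(-3, Mul(-1, Mul(Pow(5, 2), Add(2, 5)))))), 2) = Pow(Add(21, Pow(Add(-3, Mul(-1, Mul(25, 7))), 2), Mul(10, Add(-3, Mul(-1, Mul(25, 7))))), 2) = Pow(Add(21, Pow(Add(-3, Mul(-1, 175)), 2), Mul(10, Add(-3, Mul(-1, 175)))), 2) = Pow(Add(21, Pow(Add(-3, -175), 2), Mul(10, Add(-3, -175))), 2) = Pow(Add(21, Pow(-178, 2), Mul(10, -178)), 2) = Pow(Add(21, 31684, -1780), 2) = Pow(29925, 2) = 895505625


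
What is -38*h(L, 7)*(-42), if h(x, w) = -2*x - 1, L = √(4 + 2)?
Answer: -1596 - 3192*√6 ≈ -9414.8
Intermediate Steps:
L = √6 ≈ 2.4495
h(x, w) = -1 - 2*x
-38*h(L, 7)*(-42) = -38*(-1 - 2*√6)*(-42) = (38 + 76*√6)*(-42) = -1596 - 3192*√6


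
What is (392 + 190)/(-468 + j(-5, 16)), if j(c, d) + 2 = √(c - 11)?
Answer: -68385/55229 - 582*I/55229 ≈ -1.2382 - 0.010538*I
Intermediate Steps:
j(c, d) = -2 + √(-11 + c) (j(c, d) = -2 + √(c - 11) = -2 + √(-11 + c))
(392 + 190)/(-468 + j(-5, 16)) = (392 + 190)/(-468 + (-2 + √(-11 - 5))) = 582/(-468 + (-2 + √(-16))) = 582/(-468 + (-2 + 4*I)) = 582/(-470 + 4*I) = 582*((-470 - 4*I)/220916) = 291*(-470 - 4*I)/110458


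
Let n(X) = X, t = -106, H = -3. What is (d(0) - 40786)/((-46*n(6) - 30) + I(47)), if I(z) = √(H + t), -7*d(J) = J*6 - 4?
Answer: 87362388/656215 + 285498*I*√109/656215 ≈ 133.13 + 4.5422*I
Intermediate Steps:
d(J) = 4/7 - 6*J/7 (d(J) = -(J*6 - 4)/7 = -(6*J - 4)/7 = -(-4 + 6*J)/7 = 4/7 - 6*J/7)
I(z) = I*√109 (I(z) = √(-3 - 106) = √(-109) = I*√109)
(d(0) - 40786)/((-46*n(6) - 30) + I(47)) = ((4/7 - 6/7*0) - 40786)/((-46*6 - 30) + I*√109) = ((4/7 + 0) - 40786)/((-276 - 30) + I*√109) = (4/7 - 40786)/(-306 + I*√109) = -285498/(7*(-306 + I*√109))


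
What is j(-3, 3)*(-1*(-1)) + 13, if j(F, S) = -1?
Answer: 12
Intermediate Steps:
j(-3, 3)*(-1*(-1)) + 13 = -(-1)*(-1) + 13 = -1*1 + 13 = -1 + 13 = 12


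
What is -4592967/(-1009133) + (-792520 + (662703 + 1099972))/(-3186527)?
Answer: 90441045894/21295559941 ≈ 4.2469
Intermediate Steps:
-4592967/(-1009133) + (-792520 + (662703 + 1099972))/(-3186527) = -4592967*(-1/1009133) + (-792520 + 1762675)*(-1/3186527) = 30417/6683 + 970155*(-1/3186527) = 30417/6683 - 970155/3186527 = 90441045894/21295559941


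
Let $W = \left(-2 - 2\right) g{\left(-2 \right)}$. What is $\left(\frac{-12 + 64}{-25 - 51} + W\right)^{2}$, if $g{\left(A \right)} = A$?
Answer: $\frac{19321}{361} \approx 53.521$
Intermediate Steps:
$W = 8$ ($W = \left(-2 - 2\right) \left(-2\right) = \left(-4\right) \left(-2\right) = 8$)
$\left(\frac{-12 + 64}{-25 - 51} + W\right)^{2} = \left(\frac{-12 + 64}{-25 - 51} + 8\right)^{2} = \left(\frac{52}{-76} + 8\right)^{2} = \left(52 \left(- \frac{1}{76}\right) + 8\right)^{2} = \left(- \frac{13}{19} + 8\right)^{2} = \left(\frac{139}{19}\right)^{2} = \frac{19321}{361}$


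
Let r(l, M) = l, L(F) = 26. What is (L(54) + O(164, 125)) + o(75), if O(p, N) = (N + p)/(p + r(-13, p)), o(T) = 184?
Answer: 31999/151 ≈ 211.91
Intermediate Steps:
O(p, N) = (N + p)/(-13 + p) (O(p, N) = (N + p)/(p - 13) = (N + p)/(-13 + p))
(L(54) + O(164, 125)) + o(75) = (26 + (125 + 164)/(-13 + 164)) + 184 = (26 + 289/151) + 184 = 4215/151 + 184 = 31999/151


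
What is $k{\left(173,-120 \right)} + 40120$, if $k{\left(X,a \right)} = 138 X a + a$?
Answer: $-2824880$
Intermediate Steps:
$k{\left(X,a \right)} = a + 138 X a$ ($k{\left(X,a \right)} = 138 X a + a = a + 138 X a$)
$k{\left(173,-120 \right)} + 40120 = - 120 \left(1 + 138 \cdot 173\right) + 40120 = - 120 \left(1 + 23874\right) + 40120 = \left(-120\right) 23875 + 40120 = -2865000 + 40120 = -2824880$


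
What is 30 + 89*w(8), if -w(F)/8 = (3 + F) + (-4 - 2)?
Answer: -3530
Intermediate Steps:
w(F) = 24 - 8*F (w(F) = -8*((3 + F) + (-4 - 2)) = -8*((3 + F) - 6) = -8*(-3 + F) = 24 - 8*F)
30 + 89*w(8) = 30 + 89*(24 - 8*8) = 30 + 89*(24 - 64) = 30 + 89*(-40) = 30 - 3560 = -3530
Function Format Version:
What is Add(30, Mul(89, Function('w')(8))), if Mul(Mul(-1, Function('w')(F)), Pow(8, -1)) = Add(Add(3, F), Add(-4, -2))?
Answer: -3530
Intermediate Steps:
Function('w')(F) = Add(24, Mul(-8, F)) (Function('w')(F) = Mul(-8, Add(Add(3, F), Add(-4, -2))) = Mul(-8, Add(Add(3, F), -6)) = Mul(-8, Add(-3, F)) = Add(24, Mul(-8, F)))
Add(30, Mul(89, Function('w')(8))) = Add(30, Mul(89, Add(24, Mul(-8, 8)))) = Add(30, Mul(89, Add(24, -64))) = Add(30, Mul(89, -40)) = Add(30, -3560) = -3530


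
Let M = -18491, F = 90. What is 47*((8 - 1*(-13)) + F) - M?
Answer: 23708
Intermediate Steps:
47*((8 - 1*(-13)) + F) - M = 47*((8 - 1*(-13)) + 90) - 1*(-18491) = 47*((8 + 13) + 90) + 18491 = 47*(21 + 90) + 18491 = 47*111 + 18491 = 5217 + 18491 = 23708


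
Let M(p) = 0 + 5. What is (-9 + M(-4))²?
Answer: 16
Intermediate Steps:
M(p) = 5
(-9 + M(-4))² = (-9 + 5)² = (-4)² = 16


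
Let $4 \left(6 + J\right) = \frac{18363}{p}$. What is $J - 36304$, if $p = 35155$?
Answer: $- \frac{5105893837}{140620} \approx -36310.0$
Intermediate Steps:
$J = - \frac{825357}{140620}$ ($J = -6 + \frac{18363 \cdot \frac{1}{35155}}{4} = -6 + \frac{1}{4} \cdot \frac{18363}{35155} = -6 + \frac{18363}{140620} = - \frac{825357}{140620} \approx -5.8694$)
$J - 36304 = - \frac{825357}{140620} - 36304 = - \frac{5105893837}{140620}$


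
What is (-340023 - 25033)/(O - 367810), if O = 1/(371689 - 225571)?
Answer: 53341252608/53743661579 ≈ 0.99251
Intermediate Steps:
O = 1/146118 ≈ 6.8438e-6
(-340023 - 25033)/(O - 367810) = (-340023 - 25033)/(1/146118 - 367810) = -365056/(-53743661579/146118) = -365056*(-146118/53743661579) = 53341252608/53743661579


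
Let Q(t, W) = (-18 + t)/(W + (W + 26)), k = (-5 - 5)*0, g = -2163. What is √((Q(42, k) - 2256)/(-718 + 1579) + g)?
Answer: 5*I*√24609143/533 ≈ 46.536*I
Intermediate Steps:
k = 0 (k = -10*0 = 0)
Q(t, W) = (-18 + t)/(26 + 2*W) (Q(t, W) = (-18 + t)/(W + (26 + W)) = (-18 + t)/(26 + 2*W))
√((Q(42, k) - 2256)/(-718 + 1579) + g) = √(((-18 + 42)/(2*(13 + 0)) - 2256)/(-718 + 1579) - 2163) = √(((½)*24/13 - 2256)/861 - 2163) = √(((½)*(1/13)*24 - 2256)*(1/861) - 2163) = √((12/13 - 2256)*(1/861) - 2163) = √(-29316/13*1/861 - 2163) = √(-1396/533 - 2163) = √(-1154275/533) = 5*I*√24609143/533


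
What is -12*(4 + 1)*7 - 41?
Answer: -461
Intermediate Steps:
-12*(4 + 1)*7 - 41 = -60*7 - 41 = -12*35 - 41 = -420 - 41 = -461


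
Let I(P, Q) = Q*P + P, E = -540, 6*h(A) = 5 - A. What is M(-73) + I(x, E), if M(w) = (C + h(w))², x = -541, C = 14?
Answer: 292328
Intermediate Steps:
h(A) = ⅚ - A/6 (h(A) = (5 - A)/6 = ⅚ - A/6)
M(w) = (89/6 - w/6)² (M(w) = (14 + (⅚ - w/6))² = (89/6 - w/6)²)
I(P, Q) = P + P*Q (I(P, Q) = P*Q + P = P + P*Q)
M(-73) + I(x, E) = (-89 - 73)²/36 - 541*(1 - 540) = (1/36)*(-162)² - 541*(-539) = (1/36)*26244 + 291599 = 729 + 291599 = 292328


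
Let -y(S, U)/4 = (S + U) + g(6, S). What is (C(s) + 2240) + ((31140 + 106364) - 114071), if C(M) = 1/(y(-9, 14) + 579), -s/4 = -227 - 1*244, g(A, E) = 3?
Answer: 14043132/547 ≈ 25673.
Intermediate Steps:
s = 1884 (s = -4*(-227 - 1*244) = -4*(-227 - 244) = -4*(-471) = 1884)
y(S, U) = -12 - 4*S - 4*U (y(S, U) = -4*((S + U) + 3) = -4*(3 + S + U) = -12 - 4*S - 4*U)
C(M) = 1/547 (C(M) = 1/((-12 - 4*(-9) - 4*14) + 579) = 1/((-12 + 36 - 56) + 579) = 1/(-32 + 579) = 1/547)
(C(s) + 2240) + ((31140 + 106364) - 114071) = (1/547 + 2240) + ((31140 + 106364) - 114071) = 1225281/547 + (137504 - 114071) = 1225281/547 + 23433 = 14043132/547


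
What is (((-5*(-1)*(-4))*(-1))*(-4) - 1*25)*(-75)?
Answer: 7875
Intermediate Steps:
(((-5*(-1)*(-4))*(-1))*(-4) - 1*25)*(-75) = (((5*(-4))*(-1))*(-4) - 25)*(-75) = (-20*(-1)*(-4) - 25)*(-75) = (20*(-4) - 25)*(-75) = (-80 - 25)*(-75) = -105*(-75) = 7875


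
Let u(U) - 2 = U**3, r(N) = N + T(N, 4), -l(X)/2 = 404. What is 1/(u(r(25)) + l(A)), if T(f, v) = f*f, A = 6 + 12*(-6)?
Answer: 1/274624194 ≈ 3.6413e-9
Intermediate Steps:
A = -66 (A = 6 - 72 = -66)
T(f, v) = f**2
l(X) = -808 (l(X) = -2*404 = -808)
r(N) = N + N**2
u(U) = 2 + U**3
1/(u(r(25)) + l(A)) = 1/((2 + (25*(1 + 25))**3) - 808) = 1/((2 + (25*26)**3) - 808) = 1/((2 + 650**3) - 808) = 1/((2 + 274625000) - 808) = 1/(274625002 - 808) = 1/274624194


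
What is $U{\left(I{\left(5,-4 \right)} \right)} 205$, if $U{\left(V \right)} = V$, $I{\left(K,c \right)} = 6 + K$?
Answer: $2255$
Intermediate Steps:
$U{\left(I{\left(5,-4 \right)} \right)} 205 = \left(6 + 5\right) 205 = 11 \cdot 205 = 2255$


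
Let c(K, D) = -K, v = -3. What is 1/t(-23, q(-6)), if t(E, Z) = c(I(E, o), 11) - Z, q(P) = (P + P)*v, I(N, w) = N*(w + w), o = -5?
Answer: -1/266 ≈ -0.0037594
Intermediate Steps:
I(N, w) = 2*N*w (I(N, w) = N*(2*w) = 2*N*w)
q(P) = -6*P (q(P) = (P + P)*(-3) = (2*P)*(-3) = -6*P)
t(E, Z) = -Z + 10*E (t(E, Z) = -2*E*(-5) - Z = -(-10)*E - Z = 10*E - Z = -Z + 10*E)
1/t(-23, q(-6)) = 1/(-(-6)*(-6) + 10*(-23)) = 1/(-1*36 - 230) = 1/(-36 - 230) = 1/(-266) = -1/266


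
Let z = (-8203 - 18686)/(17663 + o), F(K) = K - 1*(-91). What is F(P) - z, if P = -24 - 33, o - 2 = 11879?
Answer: 343795/9848 ≈ 34.910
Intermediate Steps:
o = 11881 (o = 2 + 11879 = 11881)
P = -57
F(K) = 91 + K (F(K) = K + 91 = 91 + K)
z = -8963/9848 (z = (-8203 - 18686)/(17663 + 11881) = -26889/29544 = -26889*1/29544 = -8963/9848 ≈ -0.91013)
F(P) - z = (91 - 57) - 1*(-8963/9848) = 34 + 8963/9848 = 343795/9848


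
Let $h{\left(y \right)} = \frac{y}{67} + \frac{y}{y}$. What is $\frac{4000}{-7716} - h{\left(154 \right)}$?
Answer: $- \frac{493309}{129243} \approx -3.8169$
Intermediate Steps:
$h{\left(y \right)} = 1 + \frac{y}{67}$ ($h{\left(y \right)} = y \frac{1}{67} + 1 = \frac{y}{67} + 1 = 1 + \frac{y}{67}$)
$\frac{4000}{-7716} - h{\left(154 \right)} = \frac{4000}{-7716} - \left(1 + \frac{1}{67} \cdot 154\right) = 4000 \left(- \frac{1}{7716}\right) - \left(1 + \frac{154}{67}\right) = - \frac{1000}{1929} - \frac{221}{67} = - \frac{493309}{129243}$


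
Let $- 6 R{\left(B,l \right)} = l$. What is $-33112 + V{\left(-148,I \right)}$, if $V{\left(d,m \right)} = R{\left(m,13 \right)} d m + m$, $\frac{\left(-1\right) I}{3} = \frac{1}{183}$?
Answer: $- \frac{6060461}{183} \approx -33117.0$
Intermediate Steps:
$R{\left(B,l \right)} = - \frac{l}{6}$
$I = - \frac{1}{61}$ ($I = - \frac{3}{183} = \left(-3\right) \frac{1}{183} = - \frac{1}{61} \approx -0.016393$)
$V{\left(d,m \right)} = m - \frac{13 d m}{6}$ ($V{\left(d,m \right)} = \left(- \frac{1}{6}\right) 13 d m + m = - \frac{13 d}{6} m + m = - \frac{13 d m}{6} + m = m - \frac{13 d m}{6}$)
$-33112 + V{\left(-148,I \right)} = -33112 + \frac{1}{6} \left(- \frac{1}{61}\right) \left(6 - -1924\right) = -33112 + \frac{1}{6} \left(- \frac{1}{61}\right) \left(6 + 1924\right) = -33112 + \frac{1}{6} \left(- \frac{1}{61}\right) 1930 = -33112 - \frac{965}{183} = - \frac{6060461}{183}$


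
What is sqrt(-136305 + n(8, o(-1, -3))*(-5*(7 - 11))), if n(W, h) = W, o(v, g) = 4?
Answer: I*sqrt(136145) ≈ 368.98*I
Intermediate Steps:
sqrt(-136305 + n(8, o(-1, -3))*(-5*(7 - 11))) = sqrt(-136305 + 8*(-5*(7 - 11))) = sqrt(-136305 + 8*(-5*(-4))) = sqrt(-136305 + 8*20) = sqrt(-136305 + 160) = sqrt(-136145) = I*sqrt(136145)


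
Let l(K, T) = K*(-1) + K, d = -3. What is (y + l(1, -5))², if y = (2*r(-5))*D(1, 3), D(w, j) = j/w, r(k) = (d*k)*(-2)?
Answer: 32400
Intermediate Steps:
r(k) = 6*k (r(k) = -3*k*(-2) = 6*k)
l(K, T) = 0 (l(K, T) = -K + K = 0)
y = -180 (y = (2*(6*(-5)))*(3/1) = (2*(-30))*(3*1) = -60*3 = -180)
(y + l(1, -5))² = (-180 + 0)² = (-180)² = 32400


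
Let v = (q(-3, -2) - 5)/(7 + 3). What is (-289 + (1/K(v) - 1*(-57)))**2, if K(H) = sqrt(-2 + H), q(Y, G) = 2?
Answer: (5336 + I*sqrt(230))**2/529 ≈ 53824.0 + 305.95*I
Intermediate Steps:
v = -3/10 (v = (2 - 5)/(7 + 3) = -3/10 ≈ -0.30000)
(-289 + (1/K(v) - 1*(-57)))**2 = (-289 + (1/(sqrt(-2 - 3/10)) - 1*(-57)))**2 = (-289 + (1/(sqrt(-23/10)) + 57))**2 = (-289 + (1/(I*sqrt(230)/10) + 57))**2 = (-289 + (-I*sqrt(230)/23 + 57))**2 = (-289 + (57 - I*sqrt(230)/23))**2 = (-232 - I*sqrt(230)/23)**2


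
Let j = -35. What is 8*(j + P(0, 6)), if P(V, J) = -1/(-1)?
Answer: -272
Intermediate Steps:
P(V, J) = 1 (P(V, J) = -1*(-1) = 1)
8*(j + P(0, 6)) = 8*(-35 + 1) = 8*(-34) = -272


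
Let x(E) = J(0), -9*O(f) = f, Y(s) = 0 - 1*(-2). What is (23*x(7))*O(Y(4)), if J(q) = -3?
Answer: 46/3 ≈ 15.333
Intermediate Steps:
Y(s) = 2 (Y(s) = 0 + 2 = 2)
O(f) = -f/9
x(E) = -3
(23*x(7))*O(Y(4)) = (23*(-3))*(-1/9*2) = -69*(-2/9) = 46/3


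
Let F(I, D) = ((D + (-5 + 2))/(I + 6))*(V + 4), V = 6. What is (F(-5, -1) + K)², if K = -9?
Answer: 2401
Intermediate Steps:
F(I, D) = 10*(-3 + D)/(6 + I) (F(I, D) = ((D + (-5 + 2))/(I + 6))*(6 + 4) = ((D - 3)/(6 + I))*10 = ((-3 + D)/(6 + I))*10 = 10*(-3 + D)/(6 + I))
(F(-5, -1) + K)² = (10*(-3 - 1)/(6 - 5) - 9)² = (10*(-4)/1 - 9)² = (10*1*(-4) - 9)² = (-40 - 9)² = (-49)² = 2401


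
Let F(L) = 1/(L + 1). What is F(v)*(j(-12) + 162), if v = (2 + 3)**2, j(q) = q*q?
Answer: 153/13 ≈ 11.769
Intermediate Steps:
j(q) = q**2
v = 25 (v = 5**2 = 25)
F(L) = 1/(1 + L)
F(v)*(j(-12) + 162) = ((-12)**2 + 162)/(1 + 25) = (144 + 162)/26 = (1/26)*306 = 153/13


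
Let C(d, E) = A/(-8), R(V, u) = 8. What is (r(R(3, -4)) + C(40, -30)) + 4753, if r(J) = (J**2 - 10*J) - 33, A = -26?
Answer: 18829/4 ≈ 4707.3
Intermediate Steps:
r(J) = -33 + J**2 - 10*J
C(d, E) = 13/4 (C(d, E) = -26/(-8) = -26*(-1/8) = 13/4)
(r(R(3, -4)) + C(40, -30)) + 4753 = ((-33 + 8**2 - 10*8) + 13/4) + 4753 = ((-33 + 64 - 80) + 13/4) + 4753 = (-49 + 13/4) + 4753 = -183/4 + 4753 = 18829/4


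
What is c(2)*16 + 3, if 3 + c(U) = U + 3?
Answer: 35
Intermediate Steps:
c(U) = U (c(U) = -3 + (U + 3) = -3 + (3 + U) = U)
c(2)*16 + 3 = 2*16 + 3 = 32 + 3 = 35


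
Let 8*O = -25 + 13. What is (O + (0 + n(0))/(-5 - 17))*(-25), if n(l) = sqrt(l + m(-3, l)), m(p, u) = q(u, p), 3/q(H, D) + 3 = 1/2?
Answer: 75/2 + 5*I*sqrt(30)/22 ≈ 37.5 + 1.2448*I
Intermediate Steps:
q(H, D) = -6/5 (q(H, D) = 3/(-3 + 1/2) = 3/(-5/2) = 3*(-2/5) = -6/5)
m(p, u) = -6/5
O = -3/2 (O = (-25 + 13)/8 = (1/8)*(-12) = -3/2 ≈ -1.5000)
n(l) = sqrt(-6/5 + l) (n(l) = sqrt(l - 6/5) = sqrt(-6/5 + l))
(O + (0 + n(0))/(-5 - 17))*(-25) = (-3/2 + (0 + sqrt(-30 + 25*0)/5)/(-5 - 17))*(-25) = (-3/2 + (0 + sqrt(-30 + 0)/5)/(-22))*(-25) = (-3/2 + (0 + sqrt(-30)/5)*(-1/22))*(-25) = (-3/2 + (0 + (I*sqrt(30))/5)*(-1/22))*(-25) = (-3/2 + (0 + I*sqrt(30)/5)*(-1/22))*(-25) = (-3/2 + (I*sqrt(30)/5)*(-1/22))*(-25) = (-3/2 - I*sqrt(30)/110)*(-25) = 75/2 + 5*I*sqrt(30)/22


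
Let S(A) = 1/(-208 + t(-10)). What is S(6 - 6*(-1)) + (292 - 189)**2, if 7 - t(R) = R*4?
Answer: 1708048/161 ≈ 10609.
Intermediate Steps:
t(R) = 7 - 4*R (t(R) = 7 - R*4 = 7 - 4*R)
S(A) = -1/161 (S(A) = 1/(-208 + (7 - 4*(-10))) = 1/(-208 + (7 + 40)) = 1/(-208 + 47) = 1/(-161) = -1/161)
S(6 - 6*(-1)) + (292 - 189)**2 = -1/161 + (292 - 189)**2 = -1/161 + 103**2 = -1/161 + 10609 = 1708048/161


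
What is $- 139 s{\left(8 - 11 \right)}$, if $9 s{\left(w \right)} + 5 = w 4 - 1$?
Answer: $278$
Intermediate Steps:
$s{\left(w \right)} = - \frac{2}{3} + \frac{4 w}{9}$ ($s{\left(w \right)} = - \frac{5}{9} + \frac{w 4 - 1}{9} = - \frac{5}{9} + \frac{4 w - 1}{9} = - \frac{5}{9} + \frac{-1 + 4 w}{9} = - \frac{5}{9} + \left(- \frac{1}{9} + \frac{4 w}{9}\right) = - \frac{2}{3} + \frac{4 w}{9}$)
$- 139 s{\left(8 - 11 \right)} = - 139 \left(- \frac{2}{3} + \frac{4 \left(8 - 11\right)}{9}\right) = - 139 \left(- \frac{2}{3} + \frac{4}{9} \left(-3\right)\right) = - 139 \left(- \frac{2}{3} - \frac{4}{3}\right) = \left(-139\right) \left(-2\right) = 278$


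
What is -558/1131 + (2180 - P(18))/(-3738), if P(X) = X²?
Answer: -697490/704613 ≈ -0.98989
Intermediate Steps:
-558/1131 + (2180 - P(18))/(-3738) = -558/1131 + (2180 - 1*18²)/(-3738) = -558*1/1131 + (2180 - 1*324)*(-1/3738) = -186/377 + (2180 - 324)*(-1/3738) = -186/377 + 1856*(-1/3738) = -186/377 - 928/1869 = -697490/704613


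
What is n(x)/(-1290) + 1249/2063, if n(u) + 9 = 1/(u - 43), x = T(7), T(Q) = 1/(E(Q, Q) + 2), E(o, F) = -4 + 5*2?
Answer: 111806003/182563122 ≈ 0.61242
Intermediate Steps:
E(o, F) = 6 (E(o, F) = -4 + 10 = 6)
T(Q) = ⅛ (T(Q) = 1/(6 + 2) = 1/8 = ⅛)
x = ⅛ ≈ 0.12500
n(u) = -9 + 1/(-43 + u) (n(u) = -9 + 1/(u - 43) = -9 + 1/(-43 + u))
n(x)/(-1290) + 1249/2063 = ((388 - 9*⅛)/(-43 + ⅛))/(-1290) + 1249/2063 = ((388 - 9/8)/(-343/8))*(-1/1290) + 1249*(1/2063) = -8/343*3095/8*(-1/1290) + 1249/2063 = -3095/343*(-1/1290) + 1249/2063 = 619/88494 + 1249/2063 = 111806003/182563122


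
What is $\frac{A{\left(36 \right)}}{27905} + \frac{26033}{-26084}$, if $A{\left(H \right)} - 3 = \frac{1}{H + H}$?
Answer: $- \frac{13074700513}{13101732360} \approx -0.99794$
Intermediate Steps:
$A{\left(H \right)} = 3 + \frac{1}{2 H}$ ($A{\left(H \right)} = 3 + \frac{1}{H + H} = 3 + \frac{1}{2 H}$)
$\frac{A{\left(36 \right)}}{27905} + \frac{26033}{-26084} = \frac{3 + \frac{1}{2 \cdot 36}}{27905} + \frac{26033}{-26084} = \left(3 + \frac{1}{2} \cdot \frac{1}{36}\right) \frac{1}{27905} + 26033 \left(- \frac{1}{26084}\right) = \left(3 + \frac{1}{72}\right) \frac{1}{27905} - \frac{26033}{26084} = \frac{217}{72} \cdot \frac{1}{27905} - \frac{26033}{26084} = \frac{217}{2009160} - \frac{26033}{26084} = - \frac{13074700513}{13101732360}$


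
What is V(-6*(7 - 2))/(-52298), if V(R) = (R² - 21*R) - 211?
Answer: -1319/52298 ≈ -0.025221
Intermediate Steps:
V(R) = -211 + R² - 21*R
V(-6*(7 - 2))/(-52298) = (-211 + (-6*(7 - 2))² - (-126)*(7 - 2))/(-52298) = (-211 + (-6*5)² - (-126)*5)*(-1/52298) = (-211 + (-30)² - 21*(-30))*(-1/52298) = (-211 + 900 + 630)*(-1/52298) = 1319*(-1/52298) = -1319/52298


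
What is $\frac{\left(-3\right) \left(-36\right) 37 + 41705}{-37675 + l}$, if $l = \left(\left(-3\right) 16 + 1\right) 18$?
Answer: $- \frac{45701}{38521} \approx -1.1864$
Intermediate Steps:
$l = -846$ ($l = \left(-48 + 1\right) 18 = \left(-47\right) 18 = -846$)
$\frac{\left(-3\right) \left(-36\right) 37 + 41705}{-37675 + l} = \frac{\left(-3\right) \left(-36\right) 37 + 41705}{-37675 - 846} = \frac{108 \cdot 37 + 41705}{-38521} = \left(3996 + 41705\right) \left(- \frac{1}{38521}\right) = 45701 \left(- \frac{1}{38521}\right) = - \frac{45701}{38521}$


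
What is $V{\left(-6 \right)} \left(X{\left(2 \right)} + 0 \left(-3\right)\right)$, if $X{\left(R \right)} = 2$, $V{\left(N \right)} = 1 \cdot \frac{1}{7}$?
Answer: $\frac{2}{7} \approx 0.28571$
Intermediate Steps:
$V{\left(N \right)} = \frac{1}{7}$ ($V{\left(N \right)} = 1 \cdot \frac{1}{7} = \frac{1}{7}$)
$V{\left(-6 \right)} \left(X{\left(2 \right)} + 0 \left(-3\right)\right) = \frac{2 + 0 \left(-3\right)}{7} = \frac{2 + 0}{7} = \frac{1}{7} \cdot 2 = \frac{2}{7}$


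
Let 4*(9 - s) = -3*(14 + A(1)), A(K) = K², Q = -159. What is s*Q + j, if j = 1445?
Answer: -7099/4 ≈ -1774.8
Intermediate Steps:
s = 81/4 (s = 9 - (-3)*(14 + 1²)/4 = 9 - (-3)*(14 + 1)/4 = 9 - (-3)*15/4 = 9 - ¼*(-45) = 9 + 45/4 = 81/4 ≈ 20.250)
s*Q + j = (81/4)*(-159) + 1445 = -12879/4 + 1445 = -7099/4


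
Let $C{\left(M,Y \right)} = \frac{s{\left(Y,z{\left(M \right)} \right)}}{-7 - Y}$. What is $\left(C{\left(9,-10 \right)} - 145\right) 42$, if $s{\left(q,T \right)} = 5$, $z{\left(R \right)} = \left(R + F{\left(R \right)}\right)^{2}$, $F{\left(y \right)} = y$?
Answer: $-6020$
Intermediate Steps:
$z{\left(R \right)} = 4 R^{2}$ ($z{\left(R \right)} = \left(R + R\right)^{2} = \left(2 R\right)^{2} = 4 R^{2}$)
$C{\left(M,Y \right)} = \frac{5}{-7 - Y}$
$\left(C{\left(9,-10 \right)} - 145\right) 42 = \left(- \frac{5}{7 - 10} - 145\right) 42 = \left(- \frac{5}{-3} - 145\right) 42 = \left(\left(-5\right) \left(- \frac{1}{3}\right) - 145\right) 42 = \left(\frac{5}{3} - 145\right) 42 = \left(- \frac{430}{3}\right) 42 = -6020$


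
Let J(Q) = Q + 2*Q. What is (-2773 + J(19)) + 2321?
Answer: -395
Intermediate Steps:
J(Q) = 3*Q
(-2773 + J(19)) + 2321 = (-2773 + 3*19) + 2321 = (-2773 + 57) + 2321 = -2716 + 2321 = -395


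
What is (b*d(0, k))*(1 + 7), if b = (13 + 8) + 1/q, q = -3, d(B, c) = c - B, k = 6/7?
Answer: 992/7 ≈ 141.71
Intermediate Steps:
k = 6/7 (k = 6*(1/7) = 6/7 ≈ 0.85714)
b = 62/3 (b = (13 + 8) + 1/(-3) = 21 + 1*(-1/3) = 21 - 1/3 = 62/3 ≈ 20.667)
(b*d(0, k))*(1 + 7) = (62*(6/7 - 1*0)/3)*(1 + 7) = (62*(6/7 + 0)/3)*8 = ((62/3)*(6/7))*8 = (124/7)*8 = 992/7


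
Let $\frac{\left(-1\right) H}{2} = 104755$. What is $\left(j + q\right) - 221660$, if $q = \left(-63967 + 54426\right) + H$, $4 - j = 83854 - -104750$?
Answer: $-629311$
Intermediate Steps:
$H = -209510$ ($H = \left(-2\right) 104755 = -209510$)
$j = -188600$ ($j = 4 - \left(83854 - -104750\right) = 4 - \left(83854 + 104750\right) = 4 - 188604 = -188600$)
$q = -219051$ ($q = \left(-63967 + 54426\right) - 209510 = -9541 - 209510 = -219051$)
$\left(j + q\right) - 221660 = \left(-188600 - 219051\right) - 221660 = -407651 - 221660 = -629311$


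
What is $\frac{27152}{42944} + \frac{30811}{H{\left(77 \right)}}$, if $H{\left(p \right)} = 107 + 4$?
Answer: $\frac{82885091}{297924} \approx 278.21$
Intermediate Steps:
$H{\left(p \right)} = 111$
$\frac{27152}{42944} + \frac{30811}{H{\left(77 \right)}} = \frac{27152}{42944} + \frac{30811}{111} = 27152 \cdot \frac{1}{42944} + 30811 \cdot \frac{1}{111} = \frac{1697}{2684} + \frac{30811}{111} = \frac{82885091}{297924}$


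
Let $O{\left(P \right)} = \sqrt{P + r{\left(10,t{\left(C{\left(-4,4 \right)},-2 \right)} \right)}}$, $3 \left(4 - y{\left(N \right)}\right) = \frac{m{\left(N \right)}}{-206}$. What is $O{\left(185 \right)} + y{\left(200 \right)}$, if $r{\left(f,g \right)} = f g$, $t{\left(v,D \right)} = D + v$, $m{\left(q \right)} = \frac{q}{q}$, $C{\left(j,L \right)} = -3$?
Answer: $\frac{2473}{618} + 3 \sqrt{15} \approx 15.621$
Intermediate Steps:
$m{\left(q \right)} = 1$
$y{\left(N \right)} = \frac{2473}{618}$ ($y{\left(N \right)} = 4 - \frac{1 \frac{1}{-206}}{3} = 4 - \frac{1 \left(- \frac{1}{206}\right)}{3} = 4 - - \frac{1}{618} = 4 + \frac{1}{618} = \frac{2473}{618}$)
$O{\left(P \right)} = \sqrt{-50 + P}$ ($O{\left(P \right)} = \sqrt{P + 10 \left(-2 - 3\right)} = \sqrt{P + 10 \left(-5\right)} = \sqrt{P - 50} = \sqrt{-50 + P}$)
$O{\left(185 \right)} + y{\left(200 \right)} = \sqrt{-50 + 185} + \frac{2473}{618} = \sqrt{135} + \frac{2473}{618} = 3 \sqrt{15} + \frac{2473}{618} = \frac{2473}{618} + 3 \sqrt{15}$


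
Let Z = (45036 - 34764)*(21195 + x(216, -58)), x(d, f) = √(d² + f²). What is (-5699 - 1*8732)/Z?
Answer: -20391003/307597097824 + 14431*√12505/2306978233680 ≈ -6.5592e-5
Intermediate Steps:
Z = 217715040 + 20544*√12505 (Z = (45036 - 34764)*(21195 + √(216² + (-58)²)) = 10272*(21195 + √(46656 + 3364)) = 10272*(21195 + √50020) = 10272*(21195 + 2*√12505) = 217715040 + 20544*√12505 ≈ 2.2001e+8)
(-5699 - 1*8732)/Z = (-5699 - 1*8732)/(217715040 + 20544*√12505) = (-5699 - 8732)/(217715040 + 20544*√12505) = -14431/(217715040 + 20544*√12505)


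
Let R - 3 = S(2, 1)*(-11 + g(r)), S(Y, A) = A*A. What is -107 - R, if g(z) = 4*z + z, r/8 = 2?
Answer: -179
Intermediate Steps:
S(Y, A) = A²
r = 16 (r = 8*2 = 16)
g(z) = 5*z
R = 72 (R = 3 + 1²*(-11 + 5*16) = 3 + 1*(-11 + 80) = 3 + 1*69 = 3 + 69 = 72)
-107 - R = -107 - 1*72 = -107 - 72 = -179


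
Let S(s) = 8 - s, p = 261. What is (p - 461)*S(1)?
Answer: -1400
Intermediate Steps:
(p - 461)*S(1) = (261 - 461)*(8 - 1*1) = -200*(8 - 1) = -200*7 = -1400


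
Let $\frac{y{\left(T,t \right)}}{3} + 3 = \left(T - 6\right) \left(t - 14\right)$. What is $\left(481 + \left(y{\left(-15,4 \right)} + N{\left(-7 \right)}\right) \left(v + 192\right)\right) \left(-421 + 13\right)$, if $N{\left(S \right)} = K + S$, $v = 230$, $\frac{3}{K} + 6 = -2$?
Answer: $-105847746$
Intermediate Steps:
$K = - \frac{3}{8}$ ($K = \frac{3}{-6 - 2} = \frac{3}{-8} = 3 \left(- \frac{1}{8}\right) = - \frac{3}{8} \approx -0.375$)
$N{\left(S \right)} = - \frac{3}{8} + S$
$y{\left(T,t \right)} = -9 + 3 \left(-14 + t\right) \left(-6 + T\right)$ ($y{\left(T,t \right)} = -9 + 3 \left(T - 6\right) \left(t - 14\right) = -9 + 3 \left(-6 + T\right) \left(-14 + t\right) = -9 + 3 \left(-14 + t\right) \left(-6 + T\right)$)
$\left(481 + \left(y{\left(-15,4 \right)} + N{\left(-7 \right)}\right) \left(v + 192\right)\right) \left(-421 + 13\right) = \left(481 + \left(\left(243 - -630 - 72 + 3 \left(-15\right) 4\right) - \frac{59}{8}\right) \left(230 + 192\right)\right) \left(-421 + 13\right) = \left(481 + \left(\left(243 + 630 - 72 - 180\right) - \frac{59}{8}\right) 422\right) \left(-408\right) = \left(481 + \left(621 - \frac{59}{8}\right) 422\right) \left(-408\right) = \left(481 + \frac{4909}{8} \cdot 422\right) \left(-408\right) = \left(481 + \frac{1035799}{4}\right) \left(-408\right) = \frac{1037723}{4} \left(-408\right) = -105847746$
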